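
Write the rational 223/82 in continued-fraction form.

[2; 1, 2, 1, 1, 3, 3]

Run the Euclidean algorithm on 223 and 82; the successive quotients are the partial quotients a_0, a_1, ... (each step inverts the fractional part left over by the previous one):
  223 = 2*82 + 59, so a_0 = 2.
  82 = 1*59 + 23, so a_1 = 1.
  59 = 2*23 + 13, so a_2 = 2.
  23 = 1*13 + 10, so a_3 = 1.
  13 = 1*10 + 3, so a_4 = 1.
  10 = 3*3 + 1, so a_5 = 3.
  3 = 3*1 + 0, so a_6 = 3.
The remainder reaches 0 after 7 divisions, so the expansion has 7 partial quotients, read off in order.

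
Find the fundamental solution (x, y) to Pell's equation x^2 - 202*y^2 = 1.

First expand sqrt(202) as a continued fraction. With x_i = (sqrt(202) + m_i)/d_i and (m_0, d_0) = (0, 1): a_0 = floor(sqrt(202)) = 14, since 14^2 = 196 <= 202 < 225 = 15^2.
Iterate m_{i+1} = d_i*a_i - m_i, d_{i+1} = (202 - m_{i+1}^2)/d_i, a_{i+1} = floor((a_0 + m_{i+1})/d_{i+1}):
  m_1 = 1*14 - 0 = 14, d_1 = (202 - 14^2)/1 = 6/1 = 6, a_1 = floor((14 + 14)/6) = 4.
  m_2 = 6*4 - 14 = 10, d_2 = (202 - 10^2)/6 = 102/6 = 17, a_2 = floor((14 + 10)/17) = 1.
  m_3 = 17*1 - 10 = 7, d_3 = (202 - 7^2)/17 = 153/17 = 9, a_3 = floor((14 + 7)/9) = 2.
  m_4 = 9*2 - 7 = 11, d_4 = (202 - 11^2)/9 = 81/9 = 9, a_4 = floor((14 + 11)/9) = 2.
  m_5 = 9*2 - 11 = 7, d_5 = (202 - 7^2)/9 = 153/9 = 17, a_5 = floor((14 + 7)/17) = 1.
  m_6 = 17*1 - 7 = 10, d_6 = (202 - 10^2)/17 = 102/17 = 6, a_6 = floor((14 + 10)/6) = 4.
  m_7 = 6*4 - 10 = 14, d_7 = (202 - 14^2)/6 = 6/6 = 1, a_7 = floor((14 + 14)/1) = 28.
  m_8 = 1*28 - 14 = 14, d_8 = (202 - 14^2)/1 = 6/1 = 6: (m_8, d_8) = (m_1, d_1) = (14, 6), so from here the quotients repeat a_1, ..., a_7; the period length is 7.
So sqrt(202) = [14; (4, 1, 2, 2, 1, 4, 28)] with period length k = 7.
k is odd, so (p_{k-1}, q_{k-1}) only solves x^2 - 202y^2 = -1 and the fundamental solution of x^2 - 202y^2 = 1 is (p_{2k-1}, q_{2k-1}) = (p_13, q_13); compute convergents through index 13, running through the period twice.
Convergents (p_i = a_i*p_{i-1} + p_{i-2}, q_i = a_i*q_{i-1} + q_{i-2} with p_{-2}=0, p_{-1}=1, q_{-2}=1, q_{-1}=0):
  i=0: a_0=14, p_0 = 14*1 + 0 = 14, q_0 = 14*0 + 1 = 1.
  i=1: a_1=4, p_1 = 4*14 + 1 = 57, q_1 = 4*1 + 0 = 4.
  i=2: a_2=1, p_2 = 1*57 + 14 = 71, q_2 = 1*4 + 1 = 5.
  i=3: a_3=2, p_3 = 2*71 + 57 = 199, q_3 = 2*5 + 4 = 14.
  i=4: a_4=2, p_4 = 2*199 + 71 = 469, q_4 = 2*14 + 5 = 33.
  i=5: a_5=1, p_5 = 1*469 + 199 = 668, q_5 = 1*33 + 14 = 47.
  i=6: a_6=4, p_6 = 4*668 + 469 = 3141, q_6 = 4*47 + 33 = 221.
  i=7: a_7=28, p_7 = 28*3141 + 668 = 88616, q_7 = 28*221 + 47 = 6235.
  i=8: a_8=4, p_8 = 4*88616 + 3141 = 357605, q_8 = 4*6235 + 221 = 25161.
  i=9: a_9=1, p_9 = 1*357605 + 88616 = 446221, q_9 = 1*25161 + 6235 = 31396.
  i=10: a_10=2, p_10 = 2*446221 + 357605 = 1250047, q_10 = 2*31396 + 25161 = 87953.
  i=11: a_11=2, p_11 = 2*1250047 + 446221 = 2946315, q_11 = 2*87953 + 31396 = 207302.
  i=12: a_12=1, p_12 = 1*2946315 + 1250047 = 4196362, q_12 = 1*207302 + 87953 = 295255.
  i=13: a_13=4, p_13 = 4*4196362 + 2946315 = 19731763, q_13 = 4*295255 + 207302 = 1388322.
Indeed p_6^2 - 202*q_6^2 = 9865881 - 9865882 = -1, not +1.
Check: 19731763^2 - 202*1388322^2 = 389342471088169 - 389342471088168 = 1, so (x, y) = (19731763, 1388322) solves the equation, and by the theorem it is the least positive solution.

(x, y) = (19731763, 1388322)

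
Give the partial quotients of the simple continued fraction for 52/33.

Run the Euclidean algorithm on 52 and 33; the successive quotients are the partial quotients a_0, a_1, ... (each step inverts the fractional part left over by the previous one):
  52 = 1*33 + 19, so a_0 = 1.
  33 = 1*19 + 14, so a_1 = 1.
  19 = 1*14 + 5, so a_2 = 1.
  14 = 2*5 + 4, so a_3 = 2.
  5 = 1*4 + 1, so a_4 = 1.
  4 = 4*1 + 0, so a_5 = 4.
The remainder reaches 0 after 6 divisions, so the expansion has 6 partial quotients, read off in order.

[1; 1, 1, 2, 1, 4]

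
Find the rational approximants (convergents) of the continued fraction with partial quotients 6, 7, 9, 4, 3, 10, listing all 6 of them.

6/1, 43/7, 393/64, 1615/263, 5238/853, 53995/8793

Using the convergent recurrence p_i = a_i*p_{i-1} + p_{i-2}, q_i = a_i*q_{i-1} + q_{i-2} with p_{-2}=0, p_{-1}=1, q_{-2}=1, q_{-1}=0:
  i=0: a_0=6, p_0 = 6*1 + 0 = 6, q_0 = 6*0 + 1 = 1.
  i=1: a_1=7, p_1 = 7*6 + 1 = 43, q_1 = 7*1 + 0 = 7.
  i=2: a_2=9, p_2 = 9*43 + 6 = 393, q_2 = 9*7 + 1 = 64.
  i=3: a_3=4, p_3 = 4*393 + 43 = 1615, q_3 = 4*64 + 7 = 263.
  i=4: a_4=3, p_4 = 3*1615 + 393 = 5238, q_4 = 3*263 + 64 = 853.
  i=5: a_5=10, p_5 = 10*5238 + 1615 = 53995, q_5 = 10*853 + 263 = 8793.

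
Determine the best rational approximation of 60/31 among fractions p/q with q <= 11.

21/11

Expand x = 60/31 as a continued fraction with the Euclidean algorithm:
  60 = 1*31 + 29, so a_0 = 1.
  31 = 1*29 + 2, so a_1 = 1.
  29 = 14*2 + 1, so a_2 = 14.
  2 = 2*1 + 0, so a_3 = 2.
so x = [1; 1, 14, 2].
Convergents (p_i = a_i*p_{i-1} + p_{i-2}, q_i = a_i*q_{i-1} + q_{i-2} with p_{-2}=0, p_{-1}=1, q_{-2}=1, q_{-1}=0), until the denominator exceeds 11:
  i=0: a_0=1, p_0 = 1*1 + 0 = 1, q_0 = 1*0 + 1 = 1.
  i=1: a_1=1, p_1 = 1*1 + 1 = 2, q_1 = 1*1 + 0 = 1.
  i=2: a_2=14, p_2 = 14*2 + 1 = 29, q_2 = 14*1 + 1 = 15.
q_2 = 15 > 11, so the last convergent with denominator <= 11 is p_1/q_1 = 2/1.
The closest fraction with denominator <= 11 is either p_1/q_1 or the intermediate fraction (k*p_1 + p_0)/(k*q_1 + q_0) with the largest k >= 1 whose denominator stays <= 11; these approach x as k grows, and every other convergent or intermediate fraction in range is farther away.
Largest k: floor((11 - q_0)/q_1) = floor((11 - 1)/1) = 10.
That gives (10*2 + 1)/(10*1 + 1) = 21/11.
Compare the errors: |x - 2/1| = |60*1 - 2*31|/(31*1) = 2/31, and |x - 21/11| = |60*11 - 21*31|/(31*11) = 9/341.
Cross-multiplying, 9*31 = 279 < 682 = 2*341, so 9/341 is smaller: the intermediate fraction 21/11 is closer to x than 2/1.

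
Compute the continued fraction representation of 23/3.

Run the Euclidean algorithm on 23 and 3; the successive quotients are the partial quotients a_0, a_1, ... (each step inverts the fractional part left over by the previous one):
  23 = 7*3 + 2, so a_0 = 7.
  3 = 1*2 + 1, so a_1 = 1.
  2 = 2*1 + 0, so a_2 = 2.
The remainder reaches 0 after 3 divisions, so the expansion has 3 partial quotients, read off in order.

[7; 1, 2]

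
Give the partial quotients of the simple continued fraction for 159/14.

[11; 2, 1, 4]

Run the Euclidean algorithm on 159 and 14; the successive quotients are the partial quotients a_0, a_1, ... (each step inverts the fractional part left over by the previous one):
  159 = 11*14 + 5, so a_0 = 11.
  14 = 2*5 + 4, so a_1 = 2.
  5 = 1*4 + 1, so a_2 = 1.
  4 = 4*1 + 0, so a_3 = 4.
The remainder reaches 0 after 4 divisions, so the expansion has 4 partial quotients, read off in order.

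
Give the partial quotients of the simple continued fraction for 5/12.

[0; 2, 2, 2]

Run the Euclidean algorithm on 5 and 12; the successive quotients are the partial quotients a_0, a_1, ... (each step inverts the fractional part left over by the previous one):
  5 = 0*12 + 5, so a_0 = 0.
  12 = 2*5 + 2, so a_1 = 2.
  5 = 2*2 + 1, so a_2 = 2.
  2 = 2*1 + 0, so a_3 = 2.
The remainder reaches 0 after 4 divisions, so the expansion has 4 partial quotients, read off in order.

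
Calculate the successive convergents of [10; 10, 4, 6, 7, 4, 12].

Using the convergent recurrence p_i = a_i*p_{i-1} + p_{i-2}, q_i = a_i*q_{i-1} + q_{i-2} with p_{-2}=0, p_{-1}=1, q_{-2}=1, q_{-1}=0:
  i=0: a_0=10, p_0 = 10*1 + 0 = 10, q_0 = 10*0 + 1 = 1.
  i=1: a_1=10, p_1 = 10*10 + 1 = 101, q_1 = 10*1 + 0 = 10.
  i=2: a_2=4, p_2 = 4*101 + 10 = 414, q_2 = 4*10 + 1 = 41.
  i=3: a_3=6, p_3 = 6*414 + 101 = 2585, q_3 = 6*41 + 10 = 256.
  i=4: a_4=7, p_4 = 7*2585 + 414 = 18509, q_4 = 7*256 + 41 = 1833.
  i=5: a_5=4, p_5 = 4*18509 + 2585 = 76621, q_5 = 4*1833 + 256 = 7588.
  i=6: a_6=12, p_6 = 12*76621 + 18509 = 937961, q_6 = 12*7588 + 1833 = 92889.

10/1, 101/10, 414/41, 2585/256, 18509/1833, 76621/7588, 937961/92889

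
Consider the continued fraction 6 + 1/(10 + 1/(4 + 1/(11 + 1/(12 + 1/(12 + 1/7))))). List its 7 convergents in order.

Using the convergent recurrence p_i = a_i*p_{i-1} + p_{i-2}, q_i = a_i*q_{i-1} + q_{i-2} with p_{-2}=0, p_{-1}=1, q_{-2}=1, q_{-1}=0:
  i=0: a_0=6, p_0 = 6*1 + 0 = 6, q_0 = 6*0 + 1 = 1.
  i=1: a_1=10, p_1 = 10*6 + 1 = 61, q_1 = 10*1 + 0 = 10.
  i=2: a_2=4, p_2 = 4*61 + 6 = 250, q_2 = 4*10 + 1 = 41.
  i=3: a_3=11, p_3 = 11*250 + 61 = 2811, q_3 = 11*41 + 10 = 461.
  i=4: a_4=12, p_4 = 12*2811 + 250 = 33982, q_4 = 12*461 + 41 = 5573.
  i=5: a_5=12, p_5 = 12*33982 + 2811 = 410595, q_5 = 12*5573 + 461 = 67337.
  i=6: a_6=7, p_6 = 7*410595 + 33982 = 2908147, q_6 = 7*67337 + 5573 = 476932.

6/1, 61/10, 250/41, 2811/461, 33982/5573, 410595/67337, 2908147/476932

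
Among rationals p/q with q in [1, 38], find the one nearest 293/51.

201/35

Expand x = 293/51 as a continued fraction with the Euclidean algorithm:
  293 = 5*51 + 38, so a_0 = 5.
  51 = 1*38 + 13, so a_1 = 1.
  38 = 2*13 + 12, so a_2 = 2.
  13 = 1*12 + 1, so a_3 = 1.
  12 = 12*1 + 0, so a_4 = 12.
so x = [5; 1, 2, 1, 12].
Convergents (p_i = a_i*p_{i-1} + p_{i-2}, q_i = a_i*q_{i-1} + q_{i-2} with p_{-2}=0, p_{-1}=1, q_{-2}=1, q_{-1}=0), until the denominator exceeds 38:
  i=0: a_0=5, p_0 = 5*1 + 0 = 5, q_0 = 5*0 + 1 = 1.
  i=1: a_1=1, p_1 = 1*5 + 1 = 6, q_1 = 1*1 + 0 = 1.
  i=2: a_2=2, p_2 = 2*6 + 5 = 17, q_2 = 2*1 + 1 = 3.
  i=3: a_3=1, p_3 = 1*17 + 6 = 23, q_3 = 1*3 + 1 = 4.
  i=4: a_4=12, p_4 = 12*23 + 17 = 293, q_4 = 12*4 + 3 = 51.
q_4 = 51 > 38, so the last convergent with denominator <= 38 is p_3/q_3 = 23/4.
The closest fraction with denominator <= 38 is either p_3/q_3 or the intermediate fraction (k*p_3 + p_2)/(k*q_3 + q_2) with the largest k >= 1 whose denominator stays <= 38; these approach x as k grows, and every other convergent or intermediate fraction in range is farther away.
Largest k: floor((38 - q_2)/q_3) = floor((38 - 3)/4) = 8.
That gives (8*23 + 17)/(8*4 + 3) = 201/35.
Compare the errors: |x - 23/4| = |293*4 - 23*51|/(51*4) = 1/204, and |x - 201/35| = |293*35 - 201*51|/(51*35) = 4/1785.
Cross-multiplying, 4*204 = 816 < 1785 = 1*1785, so 4/1785 is smaller: the intermediate fraction 201/35 is closer to x than 23/4.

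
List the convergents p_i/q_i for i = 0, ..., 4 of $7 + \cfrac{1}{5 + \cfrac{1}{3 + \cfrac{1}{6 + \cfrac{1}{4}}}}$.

Using the convergent recurrence p_i = a_i*p_{i-1} + p_{i-2}, q_i = a_i*q_{i-1} + q_{i-2} with p_{-2}=0, p_{-1}=1, q_{-2}=1, q_{-1}=0:
  i=0: a_0=7, p_0 = 7*1 + 0 = 7, q_0 = 7*0 + 1 = 1.
  i=1: a_1=5, p_1 = 5*7 + 1 = 36, q_1 = 5*1 + 0 = 5.
  i=2: a_2=3, p_2 = 3*36 + 7 = 115, q_2 = 3*5 + 1 = 16.
  i=3: a_3=6, p_3 = 6*115 + 36 = 726, q_3 = 6*16 + 5 = 101.
  i=4: a_4=4, p_4 = 4*726 + 115 = 3019, q_4 = 4*101 + 16 = 420.

7/1, 36/5, 115/16, 726/101, 3019/420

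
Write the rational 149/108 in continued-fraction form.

Run the Euclidean algorithm on 149 and 108; the successive quotients are the partial quotients a_0, a_1, ... (each step inverts the fractional part left over by the previous one):
  149 = 1*108 + 41, so a_0 = 1.
  108 = 2*41 + 26, so a_1 = 2.
  41 = 1*26 + 15, so a_2 = 1.
  26 = 1*15 + 11, so a_3 = 1.
  15 = 1*11 + 4, so a_4 = 1.
  11 = 2*4 + 3, so a_5 = 2.
  4 = 1*3 + 1, so a_6 = 1.
  3 = 3*1 + 0, so a_7 = 3.
The remainder reaches 0 after 8 divisions, so the expansion has 8 partial quotients, read off in order.

[1; 2, 1, 1, 1, 2, 1, 3]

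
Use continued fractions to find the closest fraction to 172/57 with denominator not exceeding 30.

91/30

Expand x = 172/57 as a continued fraction with the Euclidean algorithm:
  172 = 3*57 + 1, so a_0 = 3.
  57 = 57*1 + 0, so a_1 = 57.
so x = [3; 57].
Convergents (p_i = a_i*p_{i-1} + p_{i-2}, q_i = a_i*q_{i-1} + q_{i-2} with p_{-2}=0, p_{-1}=1, q_{-2}=1, q_{-1}=0), until the denominator exceeds 30:
  i=0: a_0=3, p_0 = 3*1 + 0 = 3, q_0 = 3*0 + 1 = 1.
  i=1: a_1=57, p_1 = 57*3 + 1 = 172, q_1 = 57*1 + 0 = 57.
q_1 = 57 > 30, so the last convergent with denominator <= 30 is p_0/q_0 = 3/1.
The closest fraction with denominator <= 30 is either p_0/q_0 or the intermediate fraction (k*p_0 + p_{-1})/(k*q_0 + q_{-1}) with the largest k >= 1 whose denominator stays <= 30; these approach x as k grows, and every other convergent or intermediate fraction in range is farther away.
Largest k: floor((30 - q_{-1})/q_0) = floor((30 - 0)/1) = 30 (using the seeds p_{-1} = 1, q_{-1} = 0).
That gives (30*3 + 1)/(30*1 + 0) = 91/30.
Compare the errors: |x - 3/1| = |172*1 - 3*57|/(57*1) = 1/57, and |x - 91/30| = |172*30 - 91*57|/(57*30) = 27/1710.
Cross-multiplying, 27*57 = 1539 < 1710 = 1*1710, so 27/1710 is smaller: the intermediate fraction 91/30 is closer to x than 3/1.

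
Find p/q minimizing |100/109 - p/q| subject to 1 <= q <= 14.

11/12

Expand x = 100/109 as a continued fraction with the Euclidean algorithm:
  100 = 0*109 + 100, so a_0 = 0.
  109 = 1*100 + 9, so a_1 = 1.
  100 = 11*9 + 1, so a_2 = 11.
  9 = 9*1 + 0, so a_3 = 9.
so x = [0; 1, 11, 9].
Convergents (p_i = a_i*p_{i-1} + p_{i-2}, q_i = a_i*q_{i-1} + q_{i-2} with p_{-2}=0, p_{-1}=1, q_{-2}=1, q_{-1}=0), until the denominator exceeds 14:
  i=0: a_0=0, p_0 = 0*1 + 0 = 0, q_0 = 0*0 + 1 = 1.
  i=1: a_1=1, p_1 = 1*0 + 1 = 1, q_1 = 1*1 + 0 = 1.
  i=2: a_2=11, p_2 = 11*1 + 0 = 11, q_2 = 11*1 + 1 = 12.
  i=3: a_3=9, p_3 = 9*11 + 1 = 100, q_3 = 9*12 + 1 = 109.
q_3 = 109 > 14, so the last convergent with denominator <= 14 is p_2/q_2 = 11/12.
The closest fraction with denominator <= 14 is either p_2/q_2 or the intermediate fraction (k*p_2 + p_1)/(k*q_2 + q_1) with the largest k >= 1 whose denominator stays <= 14; these approach x as k grows, and every other convergent or intermediate fraction in range is farther away.
Largest k: floor((14 - q_1)/q_2) = floor((14 - 1)/12) = 1.
That gives (1*11 + 1)/(1*12 + 1) = 12/13.
Compare the errors: |x - 11/12| = |100*12 - 11*109|/(109*12) = 1/1308, and |x - 12/13| = |100*13 - 12*109|/(109*13) = 8/1417.
Cross-multiplying, 1*1417 = 1417 < 10464 = 8*1308, so 1/1308 is smaller: the convergent 11/12 is closer to x than 12/13.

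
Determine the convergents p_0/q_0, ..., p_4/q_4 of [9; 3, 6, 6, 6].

9/1, 28/3, 177/19, 1090/117, 6717/721

Using the convergent recurrence p_i = a_i*p_{i-1} + p_{i-2}, q_i = a_i*q_{i-1} + q_{i-2} with p_{-2}=0, p_{-1}=1, q_{-2}=1, q_{-1}=0:
  i=0: a_0=9, p_0 = 9*1 + 0 = 9, q_0 = 9*0 + 1 = 1.
  i=1: a_1=3, p_1 = 3*9 + 1 = 28, q_1 = 3*1 + 0 = 3.
  i=2: a_2=6, p_2 = 6*28 + 9 = 177, q_2 = 6*3 + 1 = 19.
  i=3: a_3=6, p_3 = 6*177 + 28 = 1090, q_3 = 6*19 + 3 = 117.
  i=4: a_4=6, p_4 = 6*1090 + 177 = 6717, q_4 = 6*117 + 19 = 721.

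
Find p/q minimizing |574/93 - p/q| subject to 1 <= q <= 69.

Expand x = 574/93 as a continued fraction with the Euclidean algorithm:
  574 = 6*93 + 16, so a_0 = 6.
  93 = 5*16 + 13, so a_1 = 5.
  16 = 1*13 + 3, so a_2 = 1.
  13 = 4*3 + 1, so a_3 = 4.
  3 = 3*1 + 0, so a_4 = 3.
so x = [6; 5, 1, 4, 3].
Convergents (p_i = a_i*p_{i-1} + p_{i-2}, q_i = a_i*q_{i-1} + q_{i-2} with p_{-2}=0, p_{-1}=1, q_{-2}=1, q_{-1}=0), until the denominator exceeds 69:
  i=0: a_0=6, p_0 = 6*1 + 0 = 6, q_0 = 6*0 + 1 = 1.
  i=1: a_1=5, p_1 = 5*6 + 1 = 31, q_1 = 5*1 + 0 = 5.
  i=2: a_2=1, p_2 = 1*31 + 6 = 37, q_2 = 1*5 + 1 = 6.
  i=3: a_3=4, p_3 = 4*37 + 31 = 179, q_3 = 4*6 + 5 = 29.
  i=4: a_4=3, p_4 = 3*179 + 37 = 574, q_4 = 3*29 + 6 = 93.
q_4 = 93 > 69, so the last convergent with denominator <= 69 is p_3/q_3 = 179/29.
The closest fraction with denominator <= 69 is either p_3/q_3 or the intermediate fraction (k*p_3 + p_2)/(k*q_3 + q_2) with the largest k >= 1 whose denominator stays <= 69; these approach x as k grows, and every other convergent or intermediate fraction in range is farther away.
Largest k: floor((69 - q_2)/q_3) = floor((69 - 6)/29) = 2.
That gives (2*179 + 37)/(2*29 + 6) = 395/64.
Compare the errors: |x - 179/29| = |574*29 - 179*93|/(93*29) = 1/2697, and |x - 395/64| = |574*64 - 395*93|/(93*64) = 1/5952.
Cross-multiplying, 1*2697 = 2697 < 5952 = 1*5952, so 1/5952 is smaller: the intermediate fraction 395/64 is closer to x than 179/29.

395/64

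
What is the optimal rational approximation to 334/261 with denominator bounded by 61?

Expand x = 334/261 as a continued fraction with the Euclidean algorithm:
  334 = 1*261 + 73, so a_0 = 1.
  261 = 3*73 + 42, so a_1 = 3.
  73 = 1*42 + 31, so a_2 = 1.
  42 = 1*31 + 11, so a_3 = 1.
  31 = 2*11 + 9, so a_4 = 2.
  11 = 1*9 + 2, so a_5 = 1.
  9 = 4*2 + 1, so a_6 = 4.
  2 = 2*1 + 0, so a_7 = 2.
so x = [1; 3, 1, 1, 2, 1, 4, 2].
Convergents (p_i = a_i*p_{i-1} + p_{i-2}, q_i = a_i*q_{i-1} + q_{i-2} with p_{-2}=0, p_{-1}=1, q_{-2}=1, q_{-1}=0), until the denominator exceeds 61:
  i=0: a_0=1, p_0 = 1*1 + 0 = 1, q_0 = 1*0 + 1 = 1.
  i=1: a_1=3, p_1 = 3*1 + 1 = 4, q_1 = 3*1 + 0 = 3.
  i=2: a_2=1, p_2 = 1*4 + 1 = 5, q_2 = 1*3 + 1 = 4.
  i=3: a_3=1, p_3 = 1*5 + 4 = 9, q_3 = 1*4 + 3 = 7.
  i=4: a_4=2, p_4 = 2*9 + 5 = 23, q_4 = 2*7 + 4 = 18.
  i=5: a_5=1, p_5 = 1*23 + 9 = 32, q_5 = 1*18 + 7 = 25.
  i=6: a_6=4, p_6 = 4*32 + 23 = 151, q_6 = 4*25 + 18 = 118.
q_6 = 118 > 61, so the last convergent with denominator <= 61 is p_5/q_5 = 32/25.
The closest fraction with denominator <= 61 is either p_5/q_5 or the intermediate fraction (k*p_5 + p_4)/(k*q_5 + q_4) with the largest k >= 1 whose denominator stays <= 61; these approach x as k grows, and every other convergent or intermediate fraction in range is farther away.
Largest k: floor((61 - q_4)/q_5) = floor((61 - 18)/25) = 1.
That gives (1*32 + 23)/(1*25 + 18) = 55/43.
Compare the errors: |x - 32/25| = |334*25 - 32*261|/(261*25) = 2/6525, and |x - 55/43| = |334*43 - 55*261|/(261*43) = 7/11223.
Cross-multiplying, 2*11223 = 22446 < 45675 = 7*6525, so 2/6525 is smaller: the convergent 32/25 is closer to x than 55/43.

32/25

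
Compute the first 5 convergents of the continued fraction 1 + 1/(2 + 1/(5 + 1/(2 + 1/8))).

1/1, 3/2, 16/11, 35/24, 296/203

Using the convergent recurrence p_i = a_i*p_{i-1} + p_{i-2}, q_i = a_i*q_{i-1} + q_{i-2} with p_{-2}=0, p_{-1}=1, q_{-2}=1, q_{-1}=0:
  i=0: a_0=1, p_0 = 1*1 + 0 = 1, q_0 = 1*0 + 1 = 1.
  i=1: a_1=2, p_1 = 2*1 + 1 = 3, q_1 = 2*1 + 0 = 2.
  i=2: a_2=5, p_2 = 5*3 + 1 = 16, q_2 = 5*2 + 1 = 11.
  i=3: a_3=2, p_3 = 2*16 + 3 = 35, q_3 = 2*11 + 2 = 24.
  i=4: a_4=8, p_4 = 8*35 + 16 = 296, q_4 = 8*24 + 11 = 203.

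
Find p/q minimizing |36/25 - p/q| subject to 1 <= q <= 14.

Expand x = 36/25 as a continued fraction with the Euclidean algorithm:
  36 = 1*25 + 11, so a_0 = 1.
  25 = 2*11 + 3, so a_1 = 2.
  11 = 3*3 + 2, so a_2 = 3.
  3 = 1*2 + 1, so a_3 = 1.
  2 = 2*1 + 0, so a_4 = 2.
so x = [1; 2, 3, 1, 2].
Convergents (p_i = a_i*p_{i-1} + p_{i-2}, q_i = a_i*q_{i-1} + q_{i-2} with p_{-2}=0, p_{-1}=1, q_{-2}=1, q_{-1}=0), until the denominator exceeds 14:
  i=0: a_0=1, p_0 = 1*1 + 0 = 1, q_0 = 1*0 + 1 = 1.
  i=1: a_1=2, p_1 = 2*1 + 1 = 3, q_1 = 2*1 + 0 = 2.
  i=2: a_2=3, p_2 = 3*3 + 1 = 10, q_2 = 3*2 + 1 = 7.
  i=3: a_3=1, p_3 = 1*10 + 3 = 13, q_3 = 1*7 + 2 = 9.
  i=4: a_4=2, p_4 = 2*13 + 10 = 36, q_4 = 2*9 + 7 = 25.
q_4 = 25 > 14, so the last convergent with denominator <= 14 is p_3/q_3 = 13/9.
The closest fraction with denominator <= 14 is either p_3/q_3 or the intermediate fraction (k*p_3 + p_2)/(k*q_3 + q_2) with the largest k >= 1 whose denominator stays <= 14; these approach x as k grows, and every other convergent or intermediate fraction in range is farther away.
Largest k: floor((14 - q_2)/q_3) = floor((14 - 7)/9) = 0.
Since k = 0, no intermediate fraction beyond p_3/q_3 has denominator <= 14, so the convergent 13/9 is the closest (its error is |36*9 - 13*25|/(25*9) = 1/225).

13/9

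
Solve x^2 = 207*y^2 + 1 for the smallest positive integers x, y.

First expand sqrt(207) as a continued fraction. With x_i = (sqrt(207) + m_i)/d_i and (m_0, d_0) = (0, 1): a_0 = floor(sqrt(207)) = 14, since 14^2 = 196 <= 207 < 225 = 15^2.
Iterate m_{i+1} = d_i*a_i - m_i, d_{i+1} = (207 - m_{i+1}^2)/d_i, a_{i+1} = floor((a_0 + m_{i+1})/d_{i+1}):
  m_1 = 1*14 - 0 = 14, d_1 = (207 - 14^2)/1 = 11/1 = 11, a_1 = floor((14 + 14)/11) = 2.
  m_2 = 11*2 - 14 = 8, d_2 = (207 - 8^2)/11 = 143/11 = 13, a_2 = floor((14 + 8)/13) = 1.
  m_3 = 13*1 - 8 = 5, d_3 = (207 - 5^2)/13 = 182/13 = 14, a_3 = floor((14 + 5)/14) = 1.
  m_4 = 14*1 - 5 = 9, d_4 = (207 - 9^2)/14 = 126/14 = 9, a_4 = floor((14 + 9)/9) = 2.
  m_5 = 9*2 - 9 = 9, d_5 = (207 - 9^2)/9 = 126/9 = 14, a_5 = floor((14 + 9)/14) = 1.
  m_6 = 14*1 - 9 = 5, d_6 = (207 - 5^2)/14 = 182/14 = 13, a_6 = floor((14 + 5)/13) = 1.
  m_7 = 13*1 - 5 = 8, d_7 = (207 - 8^2)/13 = 143/13 = 11, a_7 = floor((14 + 8)/11) = 2.
  m_8 = 11*2 - 8 = 14, d_8 = (207 - 14^2)/11 = 11/11 = 1, a_8 = floor((14 + 14)/1) = 28.
  m_9 = 1*28 - 14 = 14, d_9 = (207 - 14^2)/1 = 11/1 = 11: (m_9, d_9) = (m_1, d_1) = (14, 11), so from here the quotients repeat a_1, ..., a_8; the period length is 8.
So sqrt(207) = [14; (2, 1, 1, 2, 1, 1, 2, 28)] with period length k = 8.
k is even, so the fundamental solution of x^2 - 207y^2 = 1 is (p_{k-1}, q_{k-1}) = (p_7, q_7); compute convergents through index 7.
Convergents (p_i = a_i*p_{i-1} + p_{i-2}, q_i = a_i*q_{i-1} + q_{i-2} with p_{-2}=0, p_{-1}=1, q_{-2}=1, q_{-1}=0):
  i=0: a_0=14, p_0 = 14*1 + 0 = 14, q_0 = 14*0 + 1 = 1.
  i=1: a_1=2, p_1 = 2*14 + 1 = 29, q_1 = 2*1 + 0 = 2.
  i=2: a_2=1, p_2 = 1*29 + 14 = 43, q_2 = 1*2 + 1 = 3.
  i=3: a_3=1, p_3 = 1*43 + 29 = 72, q_3 = 1*3 + 2 = 5.
  i=4: a_4=2, p_4 = 2*72 + 43 = 187, q_4 = 2*5 + 3 = 13.
  i=5: a_5=1, p_5 = 1*187 + 72 = 259, q_5 = 1*13 + 5 = 18.
  i=6: a_6=1, p_6 = 1*259 + 187 = 446, q_6 = 1*18 + 13 = 31.
  i=7: a_7=2, p_7 = 2*446 + 259 = 1151, q_7 = 2*31 + 18 = 80.
Check: 1151^2 - 207*80^2 = 1324801 - 1324800 = 1, so (x, y) = (1151, 80) solves the equation, and by the theorem it is the least positive solution.

(x, y) = (1151, 80)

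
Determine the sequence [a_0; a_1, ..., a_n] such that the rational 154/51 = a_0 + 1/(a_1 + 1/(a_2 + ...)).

[3; 51]

Run the Euclidean algorithm on 154 and 51; the successive quotients are the partial quotients a_0, a_1, ... (each step inverts the fractional part left over by the previous one):
  154 = 3*51 + 1, so a_0 = 3.
  51 = 51*1 + 0, so a_1 = 51.
The remainder reaches 0 after 2 divisions, so the expansion has 2 partial quotients, read off in order.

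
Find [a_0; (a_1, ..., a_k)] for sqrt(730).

[27; (54)]

Write x_i = (sqrt(730) + m_i)/d_i with (m_0, d_0) = (0, 1). a_0 = floor(sqrt(730)) = 27, since 27^2 = 729 <= 730 < 784 = 28^2.
Iterate m_{i+1} = d_i*a_i - m_i, d_{i+1} = (730 - m_{i+1}^2)/d_i, a_{i+1} = floor((a_0 + m_{i+1})/d_{i+1}):
  m_1 = 1*27 - 0 = 27, d_1 = (730 - 27^2)/1 = 1/1 = 1, a_1 = floor((27 + 27)/1) = 54.
  m_2 = 1*54 - 27 = 27, d_2 = (730 - 27^2)/1 = 1/1 = 1: (m_2, d_2) = (m_1, d_1) = (27, 1), so from here the quotient a_1 repeats; the period length is 1.
Hence the expansion of sqrt(730) is a_0 = 27 followed by the repeating block 54 (period 1).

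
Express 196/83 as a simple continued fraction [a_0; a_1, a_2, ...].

Run the Euclidean algorithm on 196 and 83; the successive quotients are the partial quotients a_0, a_1, ... (each step inverts the fractional part left over by the previous one):
  196 = 2*83 + 30, so a_0 = 2.
  83 = 2*30 + 23, so a_1 = 2.
  30 = 1*23 + 7, so a_2 = 1.
  23 = 3*7 + 2, so a_3 = 3.
  7 = 3*2 + 1, so a_4 = 3.
  2 = 2*1 + 0, so a_5 = 2.
The remainder reaches 0 after 6 divisions, so the expansion has 6 partial quotients, read off in order.

[2; 2, 1, 3, 3, 2]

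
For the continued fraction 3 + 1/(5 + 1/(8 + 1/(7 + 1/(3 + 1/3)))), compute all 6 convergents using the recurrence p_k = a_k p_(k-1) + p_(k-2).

Using the convergent recurrence p_i = a_i*p_{i-1} + p_{i-2}, q_i = a_i*q_{i-1} + q_{i-2} with p_{-2}=0, p_{-1}=1, q_{-2}=1, q_{-1}=0:
  i=0: a_0=3, p_0 = 3*1 + 0 = 3, q_0 = 3*0 + 1 = 1.
  i=1: a_1=5, p_1 = 5*3 + 1 = 16, q_1 = 5*1 + 0 = 5.
  i=2: a_2=8, p_2 = 8*16 + 3 = 131, q_2 = 8*5 + 1 = 41.
  i=3: a_3=7, p_3 = 7*131 + 16 = 933, q_3 = 7*41 + 5 = 292.
  i=4: a_4=3, p_4 = 3*933 + 131 = 2930, q_4 = 3*292 + 41 = 917.
  i=5: a_5=3, p_5 = 3*2930 + 933 = 9723, q_5 = 3*917 + 292 = 3043.

3/1, 16/5, 131/41, 933/292, 2930/917, 9723/3043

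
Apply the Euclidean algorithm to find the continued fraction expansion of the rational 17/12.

Run the Euclidean algorithm on 17 and 12; the successive quotients are the partial quotients a_0, a_1, ... (each step inverts the fractional part left over by the previous one):
  17 = 1*12 + 5, so a_0 = 1.
  12 = 2*5 + 2, so a_1 = 2.
  5 = 2*2 + 1, so a_2 = 2.
  2 = 2*1 + 0, so a_3 = 2.
The remainder reaches 0 after 4 divisions, so the expansion has 4 partial quotients, read off in order.

[1; 2, 2, 2]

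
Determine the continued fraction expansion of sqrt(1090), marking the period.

Write x_i = (sqrt(1090) + m_i)/d_i with (m_0, d_0) = (0, 1). a_0 = floor(sqrt(1090)) = 33, since 33^2 = 1089 <= 1090 < 1156 = 34^2.
Iterate m_{i+1} = d_i*a_i - m_i, d_{i+1} = (1090 - m_{i+1}^2)/d_i, a_{i+1} = floor((a_0 + m_{i+1})/d_{i+1}):
  m_1 = 1*33 - 0 = 33, d_1 = (1090 - 33^2)/1 = 1/1 = 1, a_1 = floor((33 + 33)/1) = 66.
  m_2 = 1*66 - 33 = 33, d_2 = (1090 - 33^2)/1 = 1/1 = 1: (m_2, d_2) = (m_1, d_1) = (33, 1), so from here the quotient a_1 repeats; the period length is 1.
Hence the expansion of sqrt(1090) is a_0 = 33 followed by the repeating block 66 (period 1).

[33; (66)]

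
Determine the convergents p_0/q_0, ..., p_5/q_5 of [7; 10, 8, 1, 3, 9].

Using the convergent recurrence p_i = a_i*p_{i-1} + p_{i-2}, q_i = a_i*q_{i-1} + q_{i-2} with p_{-2}=0, p_{-1}=1, q_{-2}=1, q_{-1}=0:
  i=0: a_0=7, p_0 = 7*1 + 0 = 7, q_0 = 7*0 + 1 = 1.
  i=1: a_1=10, p_1 = 10*7 + 1 = 71, q_1 = 10*1 + 0 = 10.
  i=2: a_2=8, p_2 = 8*71 + 7 = 575, q_2 = 8*10 + 1 = 81.
  i=3: a_3=1, p_3 = 1*575 + 71 = 646, q_3 = 1*81 + 10 = 91.
  i=4: a_4=3, p_4 = 3*646 + 575 = 2513, q_4 = 3*91 + 81 = 354.
  i=5: a_5=9, p_5 = 9*2513 + 646 = 23263, q_5 = 9*354 + 91 = 3277.

7/1, 71/10, 575/81, 646/91, 2513/354, 23263/3277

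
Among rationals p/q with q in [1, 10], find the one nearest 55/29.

Expand x = 55/29 as a continued fraction with the Euclidean algorithm:
  55 = 1*29 + 26, so a_0 = 1.
  29 = 1*26 + 3, so a_1 = 1.
  26 = 8*3 + 2, so a_2 = 8.
  3 = 1*2 + 1, so a_3 = 1.
  2 = 2*1 + 0, so a_4 = 2.
so x = [1; 1, 8, 1, 2].
Convergents (p_i = a_i*p_{i-1} + p_{i-2}, q_i = a_i*q_{i-1} + q_{i-2} with p_{-2}=0, p_{-1}=1, q_{-2}=1, q_{-1}=0), until the denominator exceeds 10:
  i=0: a_0=1, p_0 = 1*1 + 0 = 1, q_0 = 1*0 + 1 = 1.
  i=1: a_1=1, p_1 = 1*1 + 1 = 2, q_1 = 1*1 + 0 = 1.
  i=2: a_2=8, p_2 = 8*2 + 1 = 17, q_2 = 8*1 + 1 = 9.
  i=3: a_3=1, p_3 = 1*17 + 2 = 19, q_3 = 1*9 + 1 = 10.
  i=4: a_4=2, p_4 = 2*19 + 17 = 55, q_4 = 2*10 + 9 = 29.
q_4 = 29 > 10, so the last convergent with denominator <= 10 is p_3/q_3 = 19/10.
The closest fraction with denominator <= 10 is either p_3/q_3 or the intermediate fraction (k*p_3 + p_2)/(k*q_3 + q_2) with the largest k >= 1 whose denominator stays <= 10; these approach x as k grows, and every other convergent or intermediate fraction in range is farther away.
Largest k: floor((10 - q_2)/q_3) = floor((10 - 9)/10) = 0.
Since k = 0, no intermediate fraction beyond p_3/q_3 has denominator <= 10, so the convergent 19/10 is the closest (its error is |55*10 - 19*29|/(29*10) = 1/290).

19/10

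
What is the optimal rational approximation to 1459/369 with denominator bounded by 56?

170/43

Expand x = 1459/369 as a continued fraction with the Euclidean algorithm:
  1459 = 3*369 + 352, so a_0 = 3.
  369 = 1*352 + 17, so a_1 = 1.
  352 = 20*17 + 12, so a_2 = 20.
  17 = 1*12 + 5, so a_3 = 1.
  12 = 2*5 + 2, so a_4 = 2.
  5 = 2*2 + 1, so a_5 = 2.
  2 = 2*1 + 0, so a_6 = 2.
so x = [3; 1, 20, 1, 2, 2, 2].
Convergents (p_i = a_i*p_{i-1} + p_{i-2}, q_i = a_i*q_{i-1} + q_{i-2} with p_{-2}=0, p_{-1}=1, q_{-2}=1, q_{-1}=0), until the denominator exceeds 56:
  i=0: a_0=3, p_0 = 3*1 + 0 = 3, q_0 = 3*0 + 1 = 1.
  i=1: a_1=1, p_1 = 1*3 + 1 = 4, q_1 = 1*1 + 0 = 1.
  i=2: a_2=20, p_2 = 20*4 + 3 = 83, q_2 = 20*1 + 1 = 21.
  i=3: a_3=1, p_3 = 1*83 + 4 = 87, q_3 = 1*21 + 1 = 22.
  i=4: a_4=2, p_4 = 2*87 + 83 = 257, q_4 = 2*22 + 21 = 65.
q_4 = 65 > 56, so the last convergent with denominator <= 56 is p_3/q_3 = 87/22.
The closest fraction with denominator <= 56 is either p_3/q_3 or the intermediate fraction (k*p_3 + p_2)/(k*q_3 + q_2) with the largest k >= 1 whose denominator stays <= 56; these approach x as k grows, and every other convergent or intermediate fraction in range is farther away.
Largest k: floor((56 - q_2)/q_3) = floor((56 - 21)/22) = 1.
That gives (1*87 + 83)/(1*22 + 21) = 170/43.
Compare the errors: |x - 87/22| = |1459*22 - 87*369|/(369*22) = 5/8118, and |x - 170/43| = |1459*43 - 170*369|/(369*43) = 7/15867.
Cross-multiplying, 7*8118 = 56826 < 79335 = 5*15867, so 7/15867 is smaller: the intermediate fraction 170/43 is closer to x than 87/22.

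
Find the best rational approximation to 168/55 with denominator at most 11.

Expand x = 168/55 as a continued fraction with the Euclidean algorithm:
  168 = 3*55 + 3, so a_0 = 3.
  55 = 18*3 + 1, so a_1 = 18.
  3 = 3*1 + 0, so a_2 = 3.
so x = [3; 18, 3].
Convergents (p_i = a_i*p_{i-1} + p_{i-2}, q_i = a_i*q_{i-1} + q_{i-2} with p_{-2}=0, p_{-1}=1, q_{-2}=1, q_{-1}=0), until the denominator exceeds 11:
  i=0: a_0=3, p_0 = 3*1 + 0 = 3, q_0 = 3*0 + 1 = 1.
  i=1: a_1=18, p_1 = 18*3 + 1 = 55, q_1 = 18*1 + 0 = 18.
q_1 = 18 > 11, so the last convergent with denominator <= 11 is p_0/q_0 = 3/1.
The closest fraction with denominator <= 11 is either p_0/q_0 or the intermediate fraction (k*p_0 + p_{-1})/(k*q_0 + q_{-1}) with the largest k >= 1 whose denominator stays <= 11; these approach x as k grows, and every other convergent or intermediate fraction in range is farther away.
Largest k: floor((11 - q_{-1})/q_0) = floor((11 - 0)/1) = 11 (using the seeds p_{-1} = 1, q_{-1} = 0).
That gives (11*3 + 1)/(11*1 + 0) = 34/11.
Compare the errors: |x - 3/1| = |168*1 - 3*55|/(55*1) = 3/55, and |x - 34/11| = |168*11 - 34*55|/(55*11) = 22/605.
Cross-multiplying, 22*55 = 1210 < 1815 = 3*605, so 22/605 is smaller: the intermediate fraction 34/11 is closer to x than 3/1.

34/11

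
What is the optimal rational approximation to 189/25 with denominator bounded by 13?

68/9

Expand x = 189/25 as a continued fraction with the Euclidean algorithm:
  189 = 7*25 + 14, so a_0 = 7.
  25 = 1*14 + 11, so a_1 = 1.
  14 = 1*11 + 3, so a_2 = 1.
  11 = 3*3 + 2, so a_3 = 3.
  3 = 1*2 + 1, so a_4 = 1.
  2 = 2*1 + 0, so a_5 = 2.
so x = [7; 1, 1, 3, 1, 2].
Convergents (p_i = a_i*p_{i-1} + p_{i-2}, q_i = a_i*q_{i-1} + q_{i-2} with p_{-2}=0, p_{-1}=1, q_{-2}=1, q_{-1}=0), until the denominator exceeds 13:
  i=0: a_0=7, p_0 = 7*1 + 0 = 7, q_0 = 7*0 + 1 = 1.
  i=1: a_1=1, p_1 = 1*7 + 1 = 8, q_1 = 1*1 + 0 = 1.
  i=2: a_2=1, p_2 = 1*8 + 7 = 15, q_2 = 1*1 + 1 = 2.
  i=3: a_3=3, p_3 = 3*15 + 8 = 53, q_3 = 3*2 + 1 = 7.
  i=4: a_4=1, p_4 = 1*53 + 15 = 68, q_4 = 1*7 + 2 = 9.
  i=5: a_5=2, p_5 = 2*68 + 53 = 189, q_5 = 2*9 + 7 = 25.
q_5 = 25 > 13, so the last convergent with denominator <= 13 is p_4/q_4 = 68/9.
The closest fraction with denominator <= 13 is either p_4/q_4 or the intermediate fraction (k*p_4 + p_3)/(k*q_4 + q_3) with the largest k >= 1 whose denominator stays <= 13; these approach x as k grows, and every other convergent or intermediate fraction in range is farther away.
Largest k: floor((13 - q_3)/q_4) = floor((13 - 7)/9) = 0.
Since k = 0, no intermediate fraction beyond p_4/q_4 has denominator <= 13, so the convergent 68/9 is the closest (its error is |189*9 - 68*25|/(25*9) = 1/225).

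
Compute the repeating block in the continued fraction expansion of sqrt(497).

[22; (3, 2, 2, 5, 6, 5, 2, 2, 3, 44)]

Write x_i = (sqrt(497) + m_i)/d_i with (m_0, d_0) = (0, 1). a_0 = floor(sqrt(497)) = 22, since 22^2 = 484 <= 497 < 529 = 23^2.
Iterate m_{i+1} = d_i*a_i - m_i, d_{i+1} = (497 - m_{i+1}^2)/d_i, a_{i+1} = floor((a_0 + m_{i+1})/d_{i+1}):
  m_1 = 1*22 - 0 = 22, d_1 = (497 - 22^2)/1 = 13/1 = 13, a_1 = floor((22 + 22)/13) = 3.
  m_2 = 13*3 - 22 = 17, d_2 = (497 - 17^2)/13 = 208/13 = 16, a_2 = floor((22 + 17)/16) = 2.
  m_3 = 16*2 - 17 = 15, d_3 = (497 - 15^2)/16 = 272/16 = 17, a_3 = floor((22 + 15)/17) = 2.
  m_4 = 17*2 - 15 = 19, d_4 = (497 - 19^2)/17 = 136/17 = 8, a_4 = floor((22 + 19)/8) = 5.
  m_5 = 8*5 - 19 = 21, d_5 = (497 - 21^2)/8 = 56/8 = 7, a_5 = floor((22 + 21)/7) = 6.
  m_6 = 7*6 - 21 = 21, d_6 = (497 - 21^2)/7 = 56/7 = 8, a_6 = floor((22 + 21)/8) = 5.
  m_7 = 8*5 - 21 = 19, d_7 = (497 - 19^2)/8 = 136/8 = 17, a_7 = floor((22 + 19)/17) = 2.
  m_8 = 17*2 - 19 = 15, d_8 = (497 - 15^2)/17 = 272/17 = 16, a_8 = floor((22 + 15)/16) = 2.
  m_9 = 16*2 - 15 = 17, d_9 = (497 - 17^2)/16 = 208/16 = 13, a_9 = floor((22 + 17)/13) = 3.
  m_10 = 13*3 - 17 = 22, d_10 = (497 - 22^2)/13 = 13/13 = 1, a_10 = floor((22 + 22)/1) = 44.
  m_11 = 1*44 - 22 = 22, d_11 = (497 - 22^2)/1 = 13/1 = 13: (m_11, d_11) = (m_1, d_1) = (22, 13), so from here the quotients repeat a_1, ..., a_10; the period length is 10.
Hence the expansion of sqrt(497) is a_0 = 22 followed by the repeating block 3, 2, 2, 5, 6, 5, 2, 2, 3, 44 (period 10).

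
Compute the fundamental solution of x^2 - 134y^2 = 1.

First expand sqrt(134) as a continued fraction. With x_i = (sqrt(134) + m_i)/d_i and (m_0, d_0) = (0, 1): a_0 = floor(sqrt(134)) = 11, since 11^2 = 121 <= 134 < 144 = 12^2.
Iterate m_{i+1} = d_i*a_i - m_i, d_{i+1} = (134 - m_{i+1}^2)/d_i, a_{i+1} = floor((a_0 + m_{i+1})/d_{i+1}):
  m_1 = 1*11 - 0 = 11, d_1 = (134 - 11^2)/1 = 13/1 = 13, a_1 = floor((11 + 11)/13) = 1.
  m_2 = 13*1 - 11 = 2, d_2 = (134 - 2^2)/13 = 130/13 = 10, a_2 = floor((11 + 2)/10) = 1.
  m_3 = 10*1 - 2 = 8, d_3 = (134 - 8^2)/10 = 70/10 = 7, a_3 = floor((11 + 8)/7) = 2.
  m_4 = 7*2 - 8 = 6, d_4 = (134 - 6^2)/7 = 98/7 = 14, a_4 = floor((11 + 6)/14) = 1.
  m_5 = 14*1 - 6 = 8, d_5 = (134 - 8^2)/14 = 70/14 = 5, a_5 = floor((11 + 8)/5) = 3.
  m_6 = 5*3 - 8 = 7, d_6 = (134 - 7^2)/5 = 85/5 = 17, a_6 = floor((11 + 7)/17) = 1.
  m_7 = 17*1 - 7 = 10, d_7 = (134 - 10^2)/17 = 34/17 = 2, a_7 = floor((11 + 10)/2) = 10.
  m_8 = 2*10 - 10 = 10, d_8 = (134 - 10^2)/2 = 34/2 = 17, a_8 = floor((11 + 10)/17) = 1.
  m_9 = 17*1 - 10 = 7, d_9 = (134 - 7^2)/17 = 85/17 = 5, a_9 = floor((11 + 7)/5) = 3.
  m_10 = 5*3 - 7 = 8, d_10 = (134 - 8^2)/5 = 70/5 = 14, a_10 = floor((11 + 8)/14) = 1.
  m_11 = 14*1 - 8 = 6, d_11 = (134 - 6^2)/14 = 98/14 = 7, a_11 = floor((11 + 6)/7) = 2.
  m_12 = 7*2 - 6 = 8, d_12 = (134 - 8^2)/7 = 70/7 = 10, a_12 = floor((11 + 8)/10) = 1.
  m_13 = 10*1 - 8 = 2, d_13 = (134 - 2^2)/10 = 130/10 = 13, a_13 = floor((11 + 2)/13) = 1.
  m_14 = 13*1 - 2 = 11, d_14 = (134 - 11^2)/13 = 13/13 = 1, a_14 = floor((11 + 11)/1) = 22.
  m_15 = 1*22 - 11 = 11, d_15 = (134 - 11^2)/1 = 13/1 = 13: (m_15, d_15) = (m_1, d_1) = (11, 13), so from here the quotients repeat a_1, ..., a_14; the period length is 14.
So sqrt(134) = [11; (1, 1, 2, 1, 3, 1, 10, 1, 3, 1, 2, 1, 1, 22)] with period length k = 14.
k is even, so the fundamental solution of x^2 - 134y^2 = 1 is (p_{k-1}, q_{k-1}) = (p_13, q_13); compute convergents through index 13.
Convergents (p_i = a_i*p_{i-1} + p_{i-2}, q_i = a_i*q_{i-1} + q_{i-2} with p_{-2}=0, p_{-1}=1, q_{-2}=1, q_{-1}=0):
  i=0: a_0=11, p_0 = 11*1 + 0 = 11, q_0 = 11*0 + 1 = 1.
  i=1: a_1=1, p_1 = 1*11 + 1 = 12, q_1 = 1*1 + 0 = 1.
  i=2: a_2=1, p_2 = 1*12 + 11 = 23, q_2 = 1*1 + 1 = 2.
  i=3: a_3=2, p_3 = 2*23 + 12 = 58, q_3 = 2*2 + 1 = 5.
  i=4: a_4=1, p_4 = 1*58 + 23 = 81, q_4 = 1*5 + 2 = 7.
  i=5: a_5=3, p_5 = 3*81 + 58 = 301, q_5 = 3*7 + 5 = 26.
  i=6: a_6=1, p_6 = 1*301 + 81 = 382, q_6 = 1*26 + 7 = 33.
  i=7: a_7=10, p_7 = 10*382 + 301 = 4121, q_7 = 10*33 + 26 = 356.
  i=8: a_8=1, p_8 = 1*4121 + 382 = 4503, q_8 = 1*356 + 33 = 389.
  i=9: a_9=3, p_9 = 3*4503 + 4121 = 17630, q_9 = 3*389 + 356 = 1523.
  i=10: a_10=1, p_10 = 1*17630 + 4503 = 22133, q_10 = 1*1523 + 389 = 1912.
  i=11: a_11=2, p_11 = 2*22133 + 17630 = 61896, q_11 = 2*1912 + 1523 = 5347.
  i=12: a_12=1, p_12 = 1*61896 + 22133 = 84029, q_12 = 1*5347 + 1912 = 7259.
  i=13: a_13=1, p_13 = 1*84029 + 61896 = 145925, q_13 = 1*7259 + 5347 = 12606.
Check: 145925^2 - 134*12606^2 = 21294105625 - 21294105624 = 1, so (x, y) = (145925, 12606) solves the equation, and by the theorem it is the least positive solution.

(x, y) = (145925, 12606)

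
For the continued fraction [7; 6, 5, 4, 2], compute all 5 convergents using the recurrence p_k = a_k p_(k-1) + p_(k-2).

7/1, 43/6, 222/31, 931/130, 2084/291

Using the convergent recurrence p_i = a_i*p_{i-1} + p_{i-2}, q_i = a_i*q_{i-1} + q_{i-2} with p_{-2}=0, p_{-1}=1, q_{-2}=1, q_{-1}=0:
  i=0: a_0=7, p_0 = 7*1 + 0 = 7, q_0 = 7*0 + 1 = 1.
  i=1: a_1=6, p_1 = 6*7 + 1 = 43, q_1 = 6*1 + 0 = 6.
  i=2: a_2=5, p_2 = 5*43 + 7 = 222, q_2 = 5*6 + 1 = 31.
  i=3: a_3=4, p_3 = 4*222 + 43 = 931, q_3 = 4*31 + 6 = 130.
  i=4: a_4=2, p_4 = 2*931 + 222 = 2084, q_4 = 2*130 + 31 = 291.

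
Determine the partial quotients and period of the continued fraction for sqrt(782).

Write x_i = (sqrt(782) + m_i)/d_i with (m_0, d_0) = (0, 1). a_0 = floor(sqrt(782)) = 27, since 27^2 = 729 <= 782 < 784 = 28^2.
Iterate m_{i+1} = d_i*a_i - m_i, d_{i+1} = (782 - m_{i+1}^2)/d_i, a_{i+1} = floor((a_0 + m_{i+1})/d_{i+1}):
  m_1 = 1*27 - 0 = 27, d_1 = (782 - 27^2)/1 = 53/1 = 53, a_1 = floor((27 + 27)/53) = 1.
  m_2 = 53*1 - 27 = 26, d_2 = (782 - 26^2)/53 = 106/53 = 2, a_2 = floor((27 + 26)/2) = 26.
  m_3 = 2*26 - 26 = 26, d_3 = (782 - 26^2)/2 = 106/2 = 53, a_3 = floor((27 + 26)/53) = 1.
  m_4 = 53*1 - 26 = 27, d_4 = (782 - 27^2)/53 = 53/53 = 1, a_4 = floor((27 + 27)/1) = 54.
  m_5 = 1*54 - 27 = 27, d_5 = (782 - 27^2)/1 = 53/1 = 53: (m_5, d_5) = (m_1, d_1) = (27, 53), so from here the quotients repeat a_1, ..., a_4; the period length is 4.
Hence the expansion of sqrt(782) is a_0 = 27 followed by the repeating block 1, 26, 1, 54 (period 4).

[27; (1, 26, 1, 54)]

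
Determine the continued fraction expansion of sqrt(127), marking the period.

Write x_i = (sqrt(127) + m_i)/d_i with (m_0, d_0) = (0, 1). a_0 = floor(sqrt(127)) = 11, since 11^2 = 121 <= 127 < 144 = 12^2.
Iterate m_{i+1} = d_i*a_i - m_i, d_{i+1} = (127 - m_{i+1}^2)/d_i, a_{i+1} = floor((a_0 + m_{i+1})/d_{i+1}):
  m_1 = 1*11 - 0 = 11, d_1 = (127 - 11^2)/1 = 6/1 = 6, a_1 = floor((11 + 11)/6) = 3.
  m_2 = 6*3 - 11 = 7, d_2 = (127 - 7^2)/6 = 78/6 = 13, a_2 = floor((11 + 7)/13) = 1.
  m_3 = 13*1 - 7 = 6, d_3 = (127 - 6^2)/13 = 91/13 = 7, a_3 = floor((11 + 6)/7) = 2.
  m_4 = 7*2 - 6 = 8, d_4 = (127 - 8^2)/7 = 63/7 = 9, a_4 = floor((11 + 8)/9) = 2.
  m_5 = 9*2 - 8 = 10, d_5 = (127 - 10^2)/9 = 27/9 = 3, a_5 = floor((11 + 10)/3) = 7.
  m_6 = 3*7 - 10 = 11, d_6 = (127 - 11^2)/3 = 6/3 = 2, a_6 = floor((11 + 11)/2) = 11.
  m_7 = 2*11 - 11 = 11, d_7 = (127 - 11^2)/2 = 6/2 = 3, a_7 = floor((11 + 11)/3) = 7.
  m_8 = 3*7 - 11 = 10, d_8 = (127 - 10^2)/3 = 27/3 = 9, a_8 = floor((11 + 10)/9) = 2.
  m_9 = 9*2 - 10 = 8, d_9 = (127 - 8^2)/9 = 63/9 = 7, a_9 = floor((11 + 8)/7) = 2.
  m_10 = 7*2 - 8 = 6, d_10 = (127 - 6^2)/7 = 91/7 = 13, a_10 = floor((11 + 6)/13) = 1.
  m_11 = 13*1 - 6 = 7, d_11 = (127 - 7^2)/13 = 78/13 = 6, a_11 = floor((11 + 7)/6) = 3.
  m_12 = 6*3 - 7 = 11, d_12 = (127 - 11^2)/6 = 6/6 = 1, a_12 = floor((11 + 11)/1) = 22.
  m_13 = 1*22 - 11 = 11, d_13 = (127 - 11^2)/1 = 6/1 = 6: (m_13, d_13) = (m_1, d_1) = (11, 6), so from here the quotients repeat a_1, ..., a_12; the period length is 12.
Hence the expansion of sqrt(127) is a_0 = 11 followed by the repeating block 3, 1, 2, 2, 7, 11, 7, 2, 2, 1, 3, 22 (period 12).

[11; (3, 1, 2, 2, 7, 11, 7, 2, 2, 1, 3, 22)]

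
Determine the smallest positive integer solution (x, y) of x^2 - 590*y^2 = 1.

(x, y) = (5781, 238)

First expand sqrt(590) as a continued fraction. With x_i = (sqrt(590) + m_i)/d_i and (m_0, d_0) = (0, 1): a_0 = floor(sqrt(590)) = 24, since 24^2 = 576 <= 590 < 625 = 25^2.
Iterate m_{i+1} = d_i*a_i - m_i, d_{i+1} = (590 - m_{i+1}^2)/d_i, a_{i+1} = floor((a_0 + m_{i+1})/d_{i+1}):
  m_1 = 1*24 - 0 = 24, d_1 = (590 - 24^2)/1 = 14/1 = 14, a_1 = floor((24 + 24)/14) = 3.
  m_2 = 14*3 - 24 = 18, d_2 = (590 - 18^2)/14 = 266/14 = 19, a_2 = floor((24 + 18)/19) = 2.
  m_3 = 19*2 - 18 = 20, d_3 = (590 - 20^2)/19 = 190/19 = 10, a_3 = floor((24 + 20)/10) = 4.
  m_4 = 10*4 - 20 = 20, d_4 = (590 - 20^2)/10 = 190/10 = 19, a_4 = floor((24 + 20)/19) = 2.
  m_5 = 19*2 - 20 = 18, d_5 = (590 - 18^2)/19 = 266/19 = 14, a_5 = floor((24 + 18)/14) = 3.
  m_6 = 14*3 - 18 = 24, d_6 = (590 - 24^2)/14 = 14/14 = 1, a_6 = floor((24 + 24)/1) = 48.
  m_7 = 1*48 - 24 = 24, d_7 = (590 - 24^2)/1 = 14/1 = 14: (m_7, d_7) = (m_1, d_1) = (24, 14), so from here the quotients repeat a_1, ..., a_6; the period length is 6.
So sqrt(590) = [24; (3, 2, 4, 2, 3, 48)] with period length k = 6.
k is even, so the fundamental solution of x^2 - 590y^2 = 1 is (p_{k-1}, q_{k-1}) = (p_5, q_5); compute convergents through index 5.
Convergents (p_i = a_i*p_{i-1} + p_{i-2}, q_i = a_i*q_{i-1} + q_{i-2} with p_{-2}=0, p_{-1}=1, q_{-2}=1, q_{-1}=0):
  i=0: a_0=24, p_0 = 24*1 + 0 = 24, q_0 = 24*0 + 1 = 1.
  i=1: a_1=3, p_1 = 3*24 + 1 = 73, q_1 = 3*1 + 0 = 3.
  i=2: a_2=2, p_2 = 2*73 + 24 = 170, q_2 = 2*3 + 1 = 7.
  i=3: a_3=4, p_3 = 4*170 + 73 = 753, q_3 = 4*7 + 3 = 31.
  i=4: a_4=2, p_4 = 2*753 + 170 = 1676, q_4 = 2*31 + 7 = 69.
  i=5: a_5=3, p_5 = 3*1676 + 753 = 5781, q_5 = 3*69 + 31 = 238.
Check: 5781^2 - 590*238^2 = 33419961 - 33419960 = 1, so (x, y) = (5781, 238) solves the equation, and by the theorem it is the least positive solution.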